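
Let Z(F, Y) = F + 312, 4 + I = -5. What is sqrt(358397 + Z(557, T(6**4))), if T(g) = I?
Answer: sqrt(359266) ≈ 599.39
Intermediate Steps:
I = -9 (I = -4 - 5 = -9)
T(g) = -9
Z(F, Y) = 312 + F
sqrt(358397 + Z(557, T(6**4))) = sqrt(358397 + (312 + 557)) = sqrt(358397 + 869) = sqrt(359266)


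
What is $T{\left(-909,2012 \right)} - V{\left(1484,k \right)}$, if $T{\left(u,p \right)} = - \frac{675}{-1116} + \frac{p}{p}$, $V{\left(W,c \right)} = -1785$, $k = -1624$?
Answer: $\frac{221539}{124} \approx 1786.6$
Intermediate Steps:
$T{\left(u,p \right)} = \frac{199}{124}$ ($T{\left(u,p \right)} = \left(-675\right) \left(- \frac{1}{1116}\right) + 1 = \frac{75}{124} + 1 = \frac{199}{124}$)
$T{\left(-909,2012 \right)} - V{\left(1484,k \right)} = \frac{199}{124} - -1785 = \frac{199}{124} + 1785 = \frac{221539}{124}$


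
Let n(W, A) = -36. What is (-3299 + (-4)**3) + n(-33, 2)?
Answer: -3399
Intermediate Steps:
(-3299 + (-4)**3) + n(-33, 2) = (-3299 + (-4)**3) - 36 = (-3299 - 64) - 36 = -3363 - 36 = -3399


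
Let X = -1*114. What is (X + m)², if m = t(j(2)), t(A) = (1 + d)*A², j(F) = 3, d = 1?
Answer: 9216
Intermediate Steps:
X = -114
t(A) = 2*A² (t(A) = (1 + 1)*A² = 2*A²)
m = 18 (m = 2*3² = 2*9 = 18)
(X + m)² = (-114 + 18)² = (-96)² = 9216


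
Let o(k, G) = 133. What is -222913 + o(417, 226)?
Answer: -222780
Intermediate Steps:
-222913 + o(417, 226) = -222913 + 133 = -222780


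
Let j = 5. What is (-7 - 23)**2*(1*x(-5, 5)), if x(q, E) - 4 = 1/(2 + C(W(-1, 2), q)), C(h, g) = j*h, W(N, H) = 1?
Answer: 26100/7 ≈ 3728.6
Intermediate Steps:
C(h, g) = 5*h
x(q, E) = 29/7 (x(q, E) = 4 + 1/(2 + 5*1) = 4 + 1/(2 + 5) = 4 + 1/7 = 29/7)
(-7 - 23)**2*(1*x(-5, 5)) = (-7 - 23)**2*(1*(29/7)) = (-30)**2*(29/7) = 900*(29/7) = 26100/7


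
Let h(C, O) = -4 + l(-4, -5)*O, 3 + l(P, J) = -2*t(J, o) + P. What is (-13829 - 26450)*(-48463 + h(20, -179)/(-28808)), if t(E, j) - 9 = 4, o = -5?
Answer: 56234639993953/28808 ≈ 1.9520e+9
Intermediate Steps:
t(E, j) = 13 (t(E, j) = 9 + 4 = 13)
l(P, J) = -29 + P (l(P, J) = -3 + (-2*13 + P) = -3 + (-26 + P) = -29 + P)
h(C, O) = -4 - 33*O (h(C, O) = -4 + (-29 - 4)*O = -4 - 33*O)
(-13829 - 26450)*(-48463 + h(20, -179)/(-28808)) = (-13829 - 26450)*(-48463 + (-4 - 33*(-179))/(-28808)) = -40279*(-48463 + (-4 + 5907)*(-1/28808)) = -40279*(-48463 + 5903*(-1/28808)) = -40279*(-48463 - 5903/28808) = -40279*(-1396128007/28808) = 56234639993953/28808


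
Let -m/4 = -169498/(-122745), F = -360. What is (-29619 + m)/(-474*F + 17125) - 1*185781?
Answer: -611676896034796/3292459275 ≈ -1.8578e+5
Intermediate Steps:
m = -96856/17535 (m = -(-677992)/(-122745) = -(-677992)*(-1)/122745 = -4*24214/17535 = -96856/17535 ≈ -5.5236)
(-29619 + m)/(-474*F + 17125) - 1*185781 = (-29619 - 96856/17535)/(-474*(-360) + 17125) - 1*185781 = -519466021/(17535*(170640 + 17125)) - 185781 = -519466021/17535/187765 - 185781 = -519466021/17535*1/187765 - 185781 = -519466021/3292459275 - 185781 = -611676896034796/3292459275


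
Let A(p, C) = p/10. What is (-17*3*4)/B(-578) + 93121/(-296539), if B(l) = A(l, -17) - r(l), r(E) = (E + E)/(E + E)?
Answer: 45848701/14530411 ≈ 3.1554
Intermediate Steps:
r(E) = 1 (r(E) = (2*E)/((2*E)) = (2*E)*(1/(2*E)) = 1)
A(p, C) = p/10 (A(p, C) = p*(⅒) = p/10)
B(l) = -1 + l/10 (B(l) = l/10 - 1*1 = l/10 - 1 = -1 + l/10)
(-17*3*4)/B(-578) + 93121/(-296539) = (-17*3*4)/(-1 + (⅒)*(-578)) + 93121/(-296539) = (-51*4)/(-1 - 289/5) + 93121*(-1/296539) = -204/(-294/5) - 93121/296539 = -204*(-5/294) - 93121/296539 = 170/49 - 93121/296539 = 45848701/14530411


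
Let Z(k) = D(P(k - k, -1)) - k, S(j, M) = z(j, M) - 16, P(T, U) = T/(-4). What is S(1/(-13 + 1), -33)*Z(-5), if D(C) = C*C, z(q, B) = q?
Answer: -965/12 ≈ -80.417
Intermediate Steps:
P(T, U) = -T/4 (P(T, U) = T*(-1/4) = -T/4)
D(C) = C**2
S(j, M) = -16 + j (S(j, M) = j - 16 = -16 + j)
Z(k) = -k (Z(k) = (-(k - k)/4)**2 - k = (-1/4*0)**2 - k = 0**2 - k = 0 - k = -k)
S(1/(-13 + 1), -33)*Z(-5) = (-16 + 1/(-13 + 1))*(-1*(-5)) = (-16 + 1/(-12))*5 = (-16 - 1/12)*5 = -193/12*5 = -965/12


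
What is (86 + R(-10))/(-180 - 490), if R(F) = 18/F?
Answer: -421/3350 ≈ -0.12567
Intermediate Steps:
(86 + R(-10))/(-180 - 490) = (86 + 18/(-10))/(-180 - 490) = (86 + 18*(-⅒))/(-670) = (86 - 9/5)*(-1/670) = (421/5)*(-1/670) = -421/3350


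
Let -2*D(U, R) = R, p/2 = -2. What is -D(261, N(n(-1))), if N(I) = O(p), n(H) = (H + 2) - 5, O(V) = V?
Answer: -2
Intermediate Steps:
p = -4 (p = 2*(-2) = -4)
n(H) = -3 + H (n(H) = (2 + H) - 5 = -3 + H)
N(I) = -4
D(U, R) = -R/2
-D(261, N(n(-1))) = -(-1)*(-4)/2 = -1*2 = -2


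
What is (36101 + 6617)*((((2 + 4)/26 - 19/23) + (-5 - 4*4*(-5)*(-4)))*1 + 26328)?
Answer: 25547726634/23 ≈ 1.1108e+9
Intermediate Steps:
(36101 + 6617)*((((2 + 4)/26 - 19/23) + (-5 - 4*4*(-5)*(-4)))*1 + 26328) = 42718*(((6*(1/26) - 19*1/23) + (-5 - (-80)*(-4)))*1 + 26328) = 42718*(((3/13 - 19/23) + (-5 - 4*80))*1 + 26328) = 42718*((-178/299 + (-5 - 320))*1 + 26328) = 42718*((-178/299 - 325)*1 + 26328) = 42718*(-97353/299*1 + 26328) = 42718*(-97353/299 + 26328) = 42718*(7774719/299) = 25547726634/23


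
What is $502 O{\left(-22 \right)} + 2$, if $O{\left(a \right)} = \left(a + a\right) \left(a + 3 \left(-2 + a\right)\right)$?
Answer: $2076274$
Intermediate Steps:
$O{\left(a \right)} = 2 a \left(-6 + 4 a\right)$ ($O{\left(a \right)} = 2 a \left(a + \left(-6 + 3 a\right)\right) = 2 a \left(-6 + 4 a\right)$)
$502 O{\left(-22 \right)} + 2 = 502 \cdot 4 \left(-22\right) \left(-3 + 2 \left(-22\right)\right) + 2 = 502 \cdot 4 \left(-22\right) \left(-3 - 44\right) + 2 = 502 \cdot 4 \left(-22\right) \left(-47\right) + 2 = 502 \cdot 4136 + 2 = 2076272 + 2 = 2076274$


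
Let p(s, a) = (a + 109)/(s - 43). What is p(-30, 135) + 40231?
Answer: 2936619/73 ≈ 40228.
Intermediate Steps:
p(s, a) = (109 + a)/(-43 + s)
p(-30, 135) + 40231 = (109 + 135)/(-43 - 30) + 40231 = 244/(-73) + 40231 = -1/73*244 + 40231 = -244/73 + 40231 = 2936619/73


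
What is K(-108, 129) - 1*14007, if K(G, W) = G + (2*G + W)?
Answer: -14202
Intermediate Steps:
K(G, W) = W + 3*G (K(G, W) = G + (W + 2*G) = W + 3*G)
K(-108, 129) - 1*14007 = (129 + 3*(-108)) - 1*14007 = (129 - 324) - 14007 = -195 - 14007 = -14202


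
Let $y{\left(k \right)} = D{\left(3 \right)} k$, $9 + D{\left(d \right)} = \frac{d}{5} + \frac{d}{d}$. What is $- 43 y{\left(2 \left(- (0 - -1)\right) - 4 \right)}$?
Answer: $- \frac{9546}{5} \approx -1909.2$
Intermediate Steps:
$D{\left(d \right)} = -8 + \frac{d}{5}$ ($D{\left(d \right)} = -9 + \left(\frac{d}{5} + \frac{d}{d}\right) = -9 + \left(d \frac{1}{5} + 1\right) = -9 + \left(\frac{d}{5} + 1\right) = -9 + \left(1 + \frac{d}{5}\right) = -8 + \frac{d}{5}$)
$y{\left(k \right)} = - \frac{37 k}{5}$ ($y{\left(k \right)} = \left(-8 + \frac{1}{5} \cdot 3\right) k = \left(-8 + \frac{3}{5}\right) k = - \frac{37 k}{5}$)
$- 43 y{\left(2 \left(- (0 - -1)\right) - 4 \right)} = - 43 \left(- \frac{37 \left(2 \left(- (0 - -1)\right) - 4\right)}{5}\right) = - 43 \left(- \frac{37 \left(2 \left(- (0 + 1)\right) - 4\right)}{5}\right) = - 43 \left(- \frac{37 \left(2 \left(\left(-1\right) 1\right) - 4\right)}{5}\right) = - 43 \left(- \frac{37 \left(2 \left(-1\right) - 4\right)}{5}\right) = - 43 \left(- \frac{37 \left(-2 - 4\right)}{5}\right) = - 43 \left(\left(- \frac{37}{5}\right) \left(-6\right)\right) = \left(-43\right) \frac{222}{5} = - \frac{9546}{5}$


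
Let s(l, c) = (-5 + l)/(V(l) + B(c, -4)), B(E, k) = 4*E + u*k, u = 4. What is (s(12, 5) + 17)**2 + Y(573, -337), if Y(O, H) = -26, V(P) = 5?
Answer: 23494/81 ≈ 290.05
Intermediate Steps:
B(E, k) = 4*E + 4*k
s(l, c) = (-5 + l)/(-11 + 4*c) (s(l, c) = (-5 + l)/(5 + (4*c + 4*(-4))) = (-5 + l)/(5 + (4*c - 16)) = (-5 + l)/(5 + (-16 + 4*c)) = (-5 + l)/(-11 + 4*c))
(s(12, 5) + 17)**2 + Y(573, -337) = ((-5 + 12)/(-11 + 4*5) + 17)**2 - 26 = (7/(-11 + 20) + 17)**2 - 26 = (7/9 + 17)**2 - 26 = (160/9)**2 - 26 = 25600/81 - 26 = 23494/81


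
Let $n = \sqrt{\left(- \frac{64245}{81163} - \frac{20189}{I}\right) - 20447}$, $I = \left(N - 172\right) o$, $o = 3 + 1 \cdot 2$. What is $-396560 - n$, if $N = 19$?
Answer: $-396560 - \frac{i \sqrt{8747462122322930965}}{20696565} \approx -3.9656 \cdot 10^{5} - 142.9 i$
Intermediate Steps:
$o = 5$ ($o = 3 + 2 = 5$)
$I = -765$ ($I = \left(19 - 172\right) 5 = \left(-153\right) 5 = -765$)
$n = \frac{i \sqrt{8747462122322930965}}{20696565}$ ($n = \sqrt{\left(- \frac{64245}{81163} - \frac{20189}{-765}\right) - 20447} = \sqrt{\left(\left(-64245\right) \frac{1}{81163} - - \frac{20189}{765}\right) - 20447} = \sqrt{\left(- \frac{64245}{81163} + \frac{20189}{765}\right) - 20447} = \sqrt{\frac{1589452382}{62089695} - 20447} = \sqrt{- \frac{1267958541283}{62089695}} = \frac{i \sqrt{8747462122322930965}}{20696565} \approx 142.9 i$)
$-396560 - n = -396560 - \frac{i \sqrt{8747462122322930965}}{20696565}$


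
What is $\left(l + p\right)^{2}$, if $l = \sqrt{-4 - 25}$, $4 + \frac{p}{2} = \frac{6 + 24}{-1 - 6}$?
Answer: $\frac{12035}{49} - \frac{232 i \sqrt{29}}{7} \approx 245.61 - 178.48 i$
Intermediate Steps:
$p = - \frac{116}{7}$ ($p = -8 + 2 \frac{6 + 24}{-1 - 6} = -8 + 2 \frac{30}{-7} = -8 + 2 \cdot 30 \left(- \frac{1}{7}\right) = -8 + 2 \left(- \frac{30}{7}\right) = -8 - \frac{60}{7} = - \frac{116}{7} \approx -16.571$)
$l = i \sqrt{29}$ ($l = \sqrt{-29} = i \sqrt{29} \approx 5.3852 i$)
$\left(l + p\right)^{2} = \left(i \sqrt{29} - \frac{116}{7}\right)^{2} = \left(- \frac{116}{7} + i \sqrt{29}\right)^{2}$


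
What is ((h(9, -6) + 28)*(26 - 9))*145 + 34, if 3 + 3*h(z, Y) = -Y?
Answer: 71519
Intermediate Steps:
h(z, Y) = -1 - Y/3 (h(z, Y) = -1 + (-Y)/3 = -1 - Y/3)
((h(9, -6) + 28)*(26 - 9))*145 + 34 = (((-1 - ⅓*(-6)) + 28)*(26 - 9))*145 + 34 = (((-1 + 2) + 28)*17)*145 + 34 = ((1 + 28)*17)*145 + 34 = (29*17)*145 + 34 = 493*145 + 34 = 71485 + 34 = 71519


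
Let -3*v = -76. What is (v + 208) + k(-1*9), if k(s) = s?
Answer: 673/3 ≈ 224.33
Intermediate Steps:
v = 76/3 (v = -1/3*(-76) = 76/3 ≈ 25.333)
(v + 208) + k(-1*9) = (76/3 + 208) - 1*9 = 700/3 - 9 = 673/3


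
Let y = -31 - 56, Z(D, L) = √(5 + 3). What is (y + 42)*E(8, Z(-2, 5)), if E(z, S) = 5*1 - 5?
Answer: 0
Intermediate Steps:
Z(D, L) = 2*√2 (Z(D, L) = √8 = 2*√2)
E(z, S) = 0 (E(z, S) = 5 - 5 = 0)
y = -87
(y + 42)*E(8, Z(-2, 5)) = (-87 + 42)*0 = -45*0 = 0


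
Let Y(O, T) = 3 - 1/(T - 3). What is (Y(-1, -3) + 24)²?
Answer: 26569/36 ≈ 738.03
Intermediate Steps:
Y(O, T) = 3 - 1/(-3 + T)
(Y(-1, -3) + 24)² = ((-10 + 3*(-3))/(-3 - 3) + 24)² = ((-10 - 9)/(-6) + 24)² = (-⅙*(-19) + 24)² = (19/6 + 24)² = (163/6)² = 26569/36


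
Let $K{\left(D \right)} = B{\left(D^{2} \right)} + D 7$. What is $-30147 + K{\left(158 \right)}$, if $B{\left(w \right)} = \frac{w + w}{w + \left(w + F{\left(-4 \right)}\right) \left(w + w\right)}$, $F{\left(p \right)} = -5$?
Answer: $- \frac{1449697677}{49919} \approx -29041.0$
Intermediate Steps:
$B{\left(w \right)} = \frac{2 w}{w + 2 w \left(-5 + w\right)}$ ($B{\left(w \right)} = \frac{w + w}{w + \left(w - 5\right) \left(w + w\right)} = \frac{2 w}{w + \left(-5 + w\right) 2 w} = \frac{2 w}{w + 2 w \left(-5 + w\right)}$)
$K{\left(D \right)} = \frac{2}{-9 + 2 D^{2}} + 7 D$ ($K{\left(D \right)} = \frac{2}{-9 + 2 D^{2}} + D 7 = \frac{2}{-9 + 2 D^{2}} + 7 D$)
$-30147 + K{\left(158 \right)} = -30147 + \frac{2 - 9954 + 14 \cdot 158^{3}}{-9 + 2 \cdot 158^{2}} = -30147 + \frac{2 - 9954 + 14 \cdot 3944312}{-9 + 2 \cdot 24964} = -30147 + \frac{2 - 9954 + 55220368}{-9 + 49928} = -30147 + \frac{1}{49919} \cdot 55210416 = -30147 + \frac{55210416}{49919} = - \frac{1449697677}{49919}$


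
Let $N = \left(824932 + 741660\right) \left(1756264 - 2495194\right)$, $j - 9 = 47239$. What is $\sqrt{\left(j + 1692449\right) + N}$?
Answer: $i \sqrt{1157600086863} \approx 1.0759 \cdot 10^{6} i$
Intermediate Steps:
$j = 47248$ ($j = 9 + 47239 = 47248$)
$N = -1157601826560$ ($N = 1566592 \left(-738930\right) = -1157601826560$)
$\sqrt{\left(j + 1692449\right) + N} = \sqrt{\left(47248 + 1692449\right) - 1157601826560} = \sqrt{1739697 - 1157601826560} = \sqrt{-1157600086863} = i \sqrt{1157600086863}$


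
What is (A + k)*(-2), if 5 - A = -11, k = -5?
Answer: -22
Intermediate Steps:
A = 16 (A = 5 - 1*(-11) = 5 + 11 = 16)
(A + k)*(-2) = (16 - 5)*(-2) = 11*(-2) = -22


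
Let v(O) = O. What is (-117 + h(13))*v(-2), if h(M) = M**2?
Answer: -104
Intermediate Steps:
(-117 + h(13))*v(-2) = (-117 + 13**2)*(-2) = (-117 + 169)*(-2) = 52*(-2) = -104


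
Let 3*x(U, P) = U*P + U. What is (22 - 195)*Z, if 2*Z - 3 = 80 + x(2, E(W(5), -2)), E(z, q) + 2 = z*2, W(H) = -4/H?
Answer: -210887/30 ≈ -7029.6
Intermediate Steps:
E(z, q) = -2 + 2*z (E(z, q) = -2 + z*2 = -2 + 2*z)
x(U, P) = U/3 + P*U/3 (x(U, P) = (U*P + U)/3 = (P*U + U)/3 = (U + P*U)/3 = U/3 + P*U/3)
Z = 1219/30 (Z = 3/2 + (80 + (⅓)*2*(1 + (-2 + 2*(-4/5))))/2 = 3/2 + (80 + (⅓)*2*(1 + (-2 + 2*(-4*⅕))))/2 = 3/2 + (80 + (⅓)*2*(1 + (-2 + 2*(-⅘))))/2 = 3/2 + (80 + (⅓)*2*(1 + (-2 - 8/5)))/2 = 3/2 + (80 + (⅓)*2*(1 - 18/5))/2 = 3/2 + (80 + (⅓)*2*(-13/5))/2 = 3/2 + (80 - 26/15)/2 = 3/2 + (½)*(1174/15) = 3/2 + 587/15 = 1219/30 ≈ 40.633)
(22 - 195)*Z = (22 - 195)*(1219/30) = -173*1219/30 = -210887/30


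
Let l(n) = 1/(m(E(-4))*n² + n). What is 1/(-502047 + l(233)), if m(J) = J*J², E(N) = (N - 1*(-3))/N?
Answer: -69201/34742154383 ≈ -1.9918e-6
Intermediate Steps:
E(N) = (3 + N)/N (E(N) = (N + 3)/N = (3 + N)/N)
m(J) = J³
l(n) = 1/(n + n²/64) (l(n) = 1/(((3 - 4)/(-4))³*n² + n) = 1/((-¼*(-1))³*n² + n) = 1/((¼)³*n² + n) = 1/(n²/64 + n) = 1/(n + n²/64))
1/(-502047 + l(233)) = 1/(-502047 + 64/(233*(64 + 233))) = 1/(-502047 + 64*(1/233)/297) = 1/(-502047 + 64*(1/233)*(1/297)) = 1/(-502047 + 64/69201) = 1/(-34742154383/69201) = -69201/34742154383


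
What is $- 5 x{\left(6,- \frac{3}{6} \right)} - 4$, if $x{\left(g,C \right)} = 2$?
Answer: $-14$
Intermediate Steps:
$- 5 x{\left(6,- \frac{3}{6} \right)} - 4 = \left(-5\right) 2 - 4 = -10 - 4 = -14$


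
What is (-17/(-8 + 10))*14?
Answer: -119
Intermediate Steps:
(-17/(-8 + 10))*14 = (-17/2)*14 = ((½)*(-17))*14 = -17/2*14 = -119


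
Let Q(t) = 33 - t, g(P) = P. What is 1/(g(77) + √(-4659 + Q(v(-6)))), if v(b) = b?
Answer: 1/137 - 2*I*√1155/10549 ≈ 0.0072993 - 0.0064433*I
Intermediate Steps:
1/(g(77) + √(-4659 + Q(v(-6)))) = 1/(77 + √(-4659 + (33 - 1*(-6)))) = 1/(77 + √(-4659 + (33 + 6))) = 1/(77 + √(-4659 + 39)) = 1/(77 + √(-4620)) = 1/(77 + 2*I*√1155)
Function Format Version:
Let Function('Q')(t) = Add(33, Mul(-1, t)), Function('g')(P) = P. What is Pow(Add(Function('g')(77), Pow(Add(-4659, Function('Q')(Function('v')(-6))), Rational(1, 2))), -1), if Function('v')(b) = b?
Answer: Add(Rational(1, 137), Mul(Rational(-2, 10549), I, Pow(1155, Rational(1, 2)))) ≈ Add(0.0072993, Mul(-0.0064433, I))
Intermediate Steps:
Pow(Add(Function('g')(77), Pow(Add(-4659, Function('Q')(Function('v')(-6))), Rational(1, 2))), -1) = Pow(Add(77, Pow(Add(-4659, Add(33, Mul(-1, -6))), Rational(1, 2))), -1) = Pow(Add(77, Pow(Add(-4659, Add(33, 6)), Rational(1, 2))), -1) = Pow(Add(77, Pow(Add(-4659, 39), Rational(1, 2))), -1) = Pow(Add(77, Pow(-4620, Rational(1, 2))), -1) = Pow(Add(77, Mul(2, I, Pow(1155, Rational(1, 2)))), -1)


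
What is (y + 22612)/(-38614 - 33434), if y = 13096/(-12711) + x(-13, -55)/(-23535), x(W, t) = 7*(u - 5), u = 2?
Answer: -751572043799/2394822564720 ≈ -0.31383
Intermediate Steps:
x(W, t) = -21 (x(W, t) = 7*(2 - 5) = 7*(-3) = -21)
y = -34216381/33239265 (y = 13096/(-12711) - 21/(-23535) = 13096*(-1/12711) - 21*(-1/23535) = -13096/12711 + 7/7845 = -34216381/33239265 ≈ -1.0294)
(y + 22612)/(-38614 - 33434) = (-34216381/33239265 + 22612)/(-38614 - 33434) = (751572043799/33239265)/(-72048) = (751572043799/33239265)*(-1/72048) = -751572043799/2394822564720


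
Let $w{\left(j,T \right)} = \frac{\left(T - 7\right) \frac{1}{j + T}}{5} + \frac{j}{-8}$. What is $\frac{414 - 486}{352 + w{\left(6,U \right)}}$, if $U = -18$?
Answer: $- \frac{216}{1055} \approx -0.20474$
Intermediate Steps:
$w{\left(j,T \right)} = - \frac{j}{8} + \frac{-7 + T}{5 \left(T + j\right)}$ ($w{\left(j,T \right)} = \frac{-7 + T}{T + j} \frac{1}{5} + j \left(- \frac{1}{8}\right) = \frac{-7 + T}{T + j} \frac{1}{5} - \frac{j}{8} = \frac{-7 + T}{5 \left(T + j\right)} - \frac{j}{8} = - \frac{j}{8} + \frac{-7 + T}{5 \left(T + j\right)}$)
$\frac{414 - 486}{352 + w{\left(6,U \right)}} = \frac{414 - 486}{352 + \frac{- \frac{7}{5} - \frac{6^{2}}{8} + \frac{1}{5} \left(-18\right) - \left(- \frac{9}{4}\right) 6}{-18 + 6}} = - \frac{72}{352 + \frac{- \frac{7}{5} - \frac{9}{2} - \frac{18}{5} + \frac{27}{2}}{-12}} = - \frac{72}{352 - \frac{- \frac{7}{5} - \frac{9}{2} - \frac{18}{5} + \frac{27}{2}}{12}} = - \frac{72}{352 - \frac{1}{3}} = - \frac{72}{\frac{1055}{3}} = \left(-72\right) \frac{3}{1055} = - \frac{216}{1055}$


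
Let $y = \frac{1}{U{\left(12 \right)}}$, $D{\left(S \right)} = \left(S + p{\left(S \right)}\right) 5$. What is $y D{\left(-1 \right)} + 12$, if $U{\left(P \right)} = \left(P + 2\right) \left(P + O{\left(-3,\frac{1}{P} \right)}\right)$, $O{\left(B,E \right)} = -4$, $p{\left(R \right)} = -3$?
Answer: $\frac{331}{28} \approx 11.821$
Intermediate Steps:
$U{\left(P \right)} = \left(-4 + P\right) \left(2 + P\right)$ ($U{\left(P \right)} = \left(P + 2\right) \left(P - 4\right) = \left(2 + P\right) \left(-4 + P\right) = \left(-4 + P\right) \left(2 + P\right)$)
$D{\left(S \right)} = -15 + 5 S$ ($D{\left(S \right)} = \left(S - 3\right) 5 = \left(-3 + S\right) 5 = -15 + 5 S$)
$y = \frac{1}{112}$ ($y = \frac{1}{-8 + 12^{2} - 24} = \frac{1}{-8 + 144 - 24} = \frac{1}{112} \approx 0.0089286$)
$y D{\left(-1 \right)} + 12 = \frac{-15 + 5 \left(-1\right)}{112} + 12 = \frac{-15 - 5}{112} + 12 = \frac{1}{112} \left(-20\right) + 12 = - \frac{5}{28} + 12 = \frac{331}{28}$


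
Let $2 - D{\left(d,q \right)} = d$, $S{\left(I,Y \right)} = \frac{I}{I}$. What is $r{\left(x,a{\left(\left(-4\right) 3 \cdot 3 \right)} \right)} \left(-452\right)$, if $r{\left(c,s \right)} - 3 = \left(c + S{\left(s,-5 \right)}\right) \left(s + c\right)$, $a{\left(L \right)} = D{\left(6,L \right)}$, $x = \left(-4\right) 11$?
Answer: $-934284$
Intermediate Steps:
$x = -44$
$S{\left(I,Y \right)} = 1$
$D{\left(d,q \right)} = 2 - d$
$a{\left(L \right)} = -4$ ($a{\left(L \right)} = 2 - 6 = -4$)
$r{\left(c,s \right)} = 3 + \left(1 + c\right) \left(c + s\right)$ ($r{\left(c,s \right)} = 3 + \left(c + 1\right) \left(s + c\right) = 3 + \left(1 + c\right) \left(c + s\right)$)
$r{\left(x,a{\left(\left(-4\right) 3 \cdot 3 \right)} \right)} \left(-452\right) = \left(3 - 44 - 4 + \left(-44\right)^{2} - -176\right) \left(-452\right) = \left(3 - 44 - 4 + 1936 + 176\right) \left(-452\right) = 2067 \left(-452\right) = -934284$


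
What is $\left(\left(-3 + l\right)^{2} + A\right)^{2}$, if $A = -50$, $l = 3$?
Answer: $2500$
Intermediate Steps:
$\left(\left(-3 + l\right)^{2} + A\right)^{2} = \left(\left(-3 + 3\right)^{2} - 50\right)^{2} = \left(0^{2} - 50\right)^{2} = \left(0 - 50\right)^{2} = \left(-50\right)^{2} = 2500$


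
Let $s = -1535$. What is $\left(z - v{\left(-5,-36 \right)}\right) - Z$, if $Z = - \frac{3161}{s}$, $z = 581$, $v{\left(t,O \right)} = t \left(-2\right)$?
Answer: $\frac{873324}{1535} \approx 568.94$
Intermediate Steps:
$v{\left(t,O \right)} = - 2 t$
$Z = \frac{3161}{1535}$ ($Z = - \frac{3161}{-1535} = \left(-3161\right) \left(- \frac{1}{1535}\right) = \frac{3161}{1535} \approx 2.0593$)
$\left(z - v{\left(-5,-36 \right)}\right) - Z = \left(581 - \left(-2\right) \left(-5\right)\right) - \frac{3161}{1535} = \left(581 - 10\right) - \frac{3161}{1535} = 571 - \frac{3161}{1535} = \frac{873324}{1535}$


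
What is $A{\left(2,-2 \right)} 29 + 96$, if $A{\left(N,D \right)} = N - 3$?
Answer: $67$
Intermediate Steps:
$A{\left(N,D \right)} = -3 + N$ ($A{\left(N,D \right)} = N - 3 = -3 + N$)
$A{\left(2,-2 \right)} 29 + 96 = \left(-3 + 2\right) 29 + 96 = \left(-1\right) 29 + 96 = -29 + 96 = 67$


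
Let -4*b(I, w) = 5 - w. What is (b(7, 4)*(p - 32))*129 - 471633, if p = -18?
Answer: -940041/2 ≈ -4.7002e+5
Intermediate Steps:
b(I, w) = -5/4 + w/4 (b(I, w) = -(5 - w)/4 = -5/4 + w/4)
(b(7, 4)*(p - 32))*129 - 471633 = ((-5/4 + (1/4)*4)*(-18 - 32))*129 - 471633 = ((-5/4 + 1)*(-50))*129 - 471633 = -1/4*(-50)*129 - 471633 = (25/2)*129 - 471633 = 3225/2 - 471633 = -940041/2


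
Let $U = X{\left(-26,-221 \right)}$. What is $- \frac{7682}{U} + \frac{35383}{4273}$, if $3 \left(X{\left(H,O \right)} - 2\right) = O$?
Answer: $\frac{106082903}{918695} \approx 115.47$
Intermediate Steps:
$X{\left(H,O \right)} = 2 + \frac{O}{3}$
$U = - \frac{215}{3}$ ($U = 2 + \frac{1}{3} \left(-221\right) = 2 - \frac{221}{3} = - \frac{215}{3} \approx -71.667$)
$- \frac{7682}{U} + \frac{35383}{4273} = - \frac{7682}{- \frac{215}{3}} + \frac{35383}{4273} = \left(-7682\right) \left(- \frac{3}{215}\right) + 35383 \cdot \frac{1}{4273} = \frac{23046}{215} + \frac{35383}{4273} = \frac{106082903}{918695}$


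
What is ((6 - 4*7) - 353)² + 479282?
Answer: 619907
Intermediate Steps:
((6 - 4*7) - 353)² + 479282 = ((6 - 28) - 353)² + 479282 = (-22 - 353)² + 479282 = (-375)² + 479282 = 140625 + 479282 = 619907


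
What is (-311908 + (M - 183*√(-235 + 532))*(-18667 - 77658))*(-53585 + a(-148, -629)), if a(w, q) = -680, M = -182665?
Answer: -954786934685505 - 2869664792625*√33 ≈ -9.7127e+14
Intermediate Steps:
(-311908 + (M - 183*√(-235 + 532))*(-18667 - 77658))*(-53585 + a(-148, -629)) = (-311908 + (-182665 - 183*√(-235 + 532))*(-18667 - 77658))*(-53585 - 680) = (-311908 + (-182665 - 549*√33)*(-96325))*(-54265) = (-311908 + (17595206125 + 52882425*√33))*(-54265) = (17594894217 + 52882425*√33)*(-54265) = -954786934685505 - 2869664792625*√33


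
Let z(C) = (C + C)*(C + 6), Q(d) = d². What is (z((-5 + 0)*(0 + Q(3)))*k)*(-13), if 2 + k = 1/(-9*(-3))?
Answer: 89570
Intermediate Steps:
z(C) = 2*C*(6 + C) (z(C) = (2*C)*(6 + C) = 2*C*(6 + C))
k = -53/27 (k = -2 + 1/(-9*(-3)) = -2 - ⅑*(-⅓) = -2 + 1/27 = -53/27 ≈ -1.9630)
(z((-5 + 0)*(0 + Q(3)))*k)*(-13) = ((2*((-5 + 0)*(0 + 3²))*(6 + (-5 + 0)*(0 + 3²)))*(-53/27))*(-13) = ((2*(-5*(0 + 9))*(6 - 5*(0 + 9)))*(-53/27))*(-13) = ((2*(-5*9)*(6 - 5*9))*(-53/27))*(-13) = ((2*(-45)*(6 - 45))*(-53/27))*(-13) = ((2*(-45)*(-39))*(-53/27))*(-13) = (3510*(-53/27))*(-13) = -6890*(-13) = 89570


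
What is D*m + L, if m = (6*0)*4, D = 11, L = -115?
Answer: -115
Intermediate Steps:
m = 0 (m = 0*4 = 0)
D*m + L = 11*0 - 115 = 0 - 115 = -115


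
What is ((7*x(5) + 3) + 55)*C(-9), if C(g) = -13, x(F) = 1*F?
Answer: -1209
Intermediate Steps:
x(F) = F
((7*x(5) + 3) + 55)*C(-9) = ((7*5 + 3) + 55)*(-13) = ((35 + 3) + 55)*(-13) = (38 + 55)*(-13) = 93*(-13) = -1209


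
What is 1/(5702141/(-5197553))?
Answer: -5197553/5702141 ≈ -0.91151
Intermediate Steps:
1/(5702141/(-5197553)) = 1/(5702141*(-1/5197553)) = 1/(-5702141/5197553) = -5197553/5702141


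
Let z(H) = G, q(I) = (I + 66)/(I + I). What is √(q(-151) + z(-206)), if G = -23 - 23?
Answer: I*√4169714/302 ≈ 6.7616*I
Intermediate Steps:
q(I) = (66 + I)/(2*I) (q(I) = (66 + I)/((2*I)) = (66 + I)*(1/(2*I)) = (66 + I)/(2*I))
G = -46
z(H) = -46
√(q(-151) + z(-206)) = √((½)*(66 - 151)/(-151) - 46) = √((½)*(-1/151)*(-85) - 46) = √(85/302 - 46) = √(-13807/302) = I*√4169714/302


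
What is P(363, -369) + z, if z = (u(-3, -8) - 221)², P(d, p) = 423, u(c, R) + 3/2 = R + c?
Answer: 219781/4 ≈ 54945.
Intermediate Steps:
u(c, R) = -3/2 + R + c (u(c, R) = -3/2 + (R + c) = -3/2 + R + c)
z = 218089/4 (z = ((-3/2 - 8 - 3) - 221)² = (-25/2 - 221)² = (-467/2)² = 218089/4 ≈ 54522.)
P(363, -369) + z = 423 + 218089/4 = 219781/4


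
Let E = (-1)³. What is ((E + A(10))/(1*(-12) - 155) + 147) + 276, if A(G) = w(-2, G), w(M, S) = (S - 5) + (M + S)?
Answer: 70629/167 ≈ 422.93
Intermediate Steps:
w(M, S) = -5 + M + 2*S (w(M, S) = (-5 + S) + (M + S) = -5 + M + 2*S)
A(G) = -7 + 2*G (A(G) = -5 - 2 + 2*G = -7 + 2*G)
E = -1
((E + A(10))/(1*(-12) - 155) + 147) + 276 = ((-1 + (-7 + 2*10))/(1*(-12) - 155) + 147) + 276 = ((-1 + (-7 + 20))/(-12 - 155) + 147) + 276 = ((-1 + 13)/(-167) + 147) + 276 = (12*(-1/167) + 147) + 276 = (-12/167 + 147) + 276 = 24537/167 + 276 = 70629/167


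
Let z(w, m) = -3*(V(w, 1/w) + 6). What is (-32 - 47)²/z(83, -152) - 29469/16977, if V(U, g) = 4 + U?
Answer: -38058436/1578861 ≈ -24.105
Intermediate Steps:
z(w, m) = -30 - 3*w (z(w, m) = -3*((4 + w) + 6) = -3*(10 + w) = -30 - 3*w)
(-32 - 47)²/z(83, -152) - 29469/16977 = (-32 - 47)²/(-30 - 3*83) - 29469/16977 = (-79)²/(-30 - 249) - 29469*1/16977 = 6241/(-279) - 9823/5659 = 6241*(-1/279) - 9823/5659 = -6241/279 - 9823/5659 = -38058436/1578861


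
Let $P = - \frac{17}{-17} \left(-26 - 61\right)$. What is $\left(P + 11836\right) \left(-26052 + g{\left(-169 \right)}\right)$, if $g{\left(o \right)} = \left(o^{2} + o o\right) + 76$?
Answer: $365934354$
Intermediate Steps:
$g{\left(o \right)} = 76 + 2 o^{2}$ ($g{\left(o \right)} = \left(o^{2} + o^{2}\right) + 76 = 2 o^{2} + 76 = 76 + 2 o^{2}$)
$P = -87$ ($P = \left(-17\right) \left(- \frac{1}{17}\right) \left(-87\right) = 1 \left(-87\right) = -87$)
$\left(P + 11836\right) \left(-26052 + g{\left(-169 \right)}\right) = \left(-87 + 11836\right) \left(-26052 + \left(76 + 2 \left(-169\right)^{2}\right)\right) = 11749 \left(-26052 + \left(76 + 2 \cdot 28561\right)\right) = 11749 \left(-26052 + \left(76 + 57122\right)\right) = 11749 \left(-26052 + 57198\right) = 11749 \cdot 31146 = 365934354$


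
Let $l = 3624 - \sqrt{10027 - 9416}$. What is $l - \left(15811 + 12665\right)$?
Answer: $-24852 - \sqrt{611} \approx -24877.0$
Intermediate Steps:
$l = 3624 - \sqrt{611} \approx 3599.3$
$l - \left(15811 + 12665\right) = \left(3624 - \sqrt{611}\right) - \left(15811 + 12665\right) = \left(3624 - \sqrt{611}\right) - 28476 = -24852 - \sqrt{611}$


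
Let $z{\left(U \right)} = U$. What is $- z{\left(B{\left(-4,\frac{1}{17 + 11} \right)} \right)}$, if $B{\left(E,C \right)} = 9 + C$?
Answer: $- \frac{253}{28} \approx -9.0357$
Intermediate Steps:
$- z{\left(B{\left(-4,\frac{1}{17 + 11} \right)} \right)} = - (9 + \frac{1}{17 + 11}) = - (9 + \frac{1}{28}) = \left(-1\right) \frac{253}{28} = - \frac{253}{28}$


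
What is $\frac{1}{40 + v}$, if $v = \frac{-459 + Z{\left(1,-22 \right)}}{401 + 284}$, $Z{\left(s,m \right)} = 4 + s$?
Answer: $\frac{685}{26946} \approx 0.025421$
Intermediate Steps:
$v = - \frac{454}{685}$ ($v = \frac{-459 + \left(4 + 1\right)}{401 + 284} = \frac{-459 + 5}{685} = \left(-454\right) \frac{1}{685} = - \frac{454}{685} \approx -0.66277$)
$\frac{1}{40 + v} = \frac{1}{40 - \frac{454}{685}} = \frac{1}{\frac{26946}{685}} = \frac{685}{26946}$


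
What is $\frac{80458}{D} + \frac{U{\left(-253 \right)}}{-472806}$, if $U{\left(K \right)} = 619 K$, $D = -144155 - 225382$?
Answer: $\frac{944335991}{8319967182} \approx 0.1135$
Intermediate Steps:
$D = -369537$ ($D = -144155 - 225382 = -369537$)
$\frac{80458}{D} + \frac{U{\left(-253 \right)}}{-472806} = \frac{80458}{-369537} + \frac{619 \left(-253\right)}{-472806} = 80458 \left(- \frac{1}{369537}\right) - - \frac{156607}{472806} = - \frac{11494}{52791} + \frac{156607}{472806} = \frac{944335991}{8319967182}$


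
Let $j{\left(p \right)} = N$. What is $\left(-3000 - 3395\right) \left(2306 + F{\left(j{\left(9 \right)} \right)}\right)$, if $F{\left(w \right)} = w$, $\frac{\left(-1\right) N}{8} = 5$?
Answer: $-14491070$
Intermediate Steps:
$N = -40$ ($N = \left(-8\right) 5 = -40$)
$j{\left(p \right)} = -40$
$\left(-3000 - 3395\right) \left(2306 + F{\left(j{\left(9 \right)} \right)}\right) = \left(-3000 - 3395\right) \left(2306 - 40\right) = \left(-6395\right) 2266 = -14491070$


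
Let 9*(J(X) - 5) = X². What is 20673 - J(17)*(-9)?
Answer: 21007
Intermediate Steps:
J(X) = 5 + X²/9
20673 - J(17)*(-9) = 20673 - (5 + (⅑)*17²)*(-9) = 20673 - (5 + (⅑)*289)*(-9) = 20673 - (5 + 289/9)*(-9) = 20673 - 334*(-9)/9 = 20673 - 1*(-334) = 20673 + 334 = 21007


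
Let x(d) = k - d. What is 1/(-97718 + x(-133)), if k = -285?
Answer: -1/97870 ≈ -1.0218e-5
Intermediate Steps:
x(d) = -285 - d
1/(-97718 + x(-133)) = 1/(-97718 + (-285 - 1*(-133))) = 1/(-97718 + (-285 + 133)) = 1/(-97718 - 152) = 1/(-97870) = -1/97870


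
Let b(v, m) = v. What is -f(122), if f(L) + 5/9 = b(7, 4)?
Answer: -58/9 ≈ -6.4444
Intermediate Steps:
f(L) = 58/9 (f(L) = -5/9 + 7 = 58/9)
-f(122) = -1*58/9 = -58/9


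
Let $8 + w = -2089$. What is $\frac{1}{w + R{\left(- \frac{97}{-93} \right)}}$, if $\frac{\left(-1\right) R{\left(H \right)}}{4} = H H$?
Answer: $- \frac{8649}{18174589} \approx -0.00047588$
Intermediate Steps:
$w = -2097$ ($w = -8 - 2089 = -2097$)
$R{\left(H \right)} = - 4 H^{2}$ ($R{\left(H \right)} = - 4 H H = - 4 H^{2}$)
$\frac{1}{w + R{\left(- \frac{97}{-93} \right)}} = \frac{1}{-2097 - 4 \left(- \frac{97}{-93}\right)^{2}} = \frac{1}{-2097 - 4 \left(\left(-97\right) \left(- \frac{1}{93}\right)\right)^{2}} = \frac{1}{-2097 - 4 \left(\frac{97}{93}\right)^{2}} = \frac{1}{-2097 - \frac{37636}{8649}} = \frac{1}{- \frac{18174589}{8649}} = - \frac{8649}{18174589}$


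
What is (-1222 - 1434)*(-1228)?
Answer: 3261568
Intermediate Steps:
(-1222 - 1434)*(-1228) = -2656*(-1228) = 3261568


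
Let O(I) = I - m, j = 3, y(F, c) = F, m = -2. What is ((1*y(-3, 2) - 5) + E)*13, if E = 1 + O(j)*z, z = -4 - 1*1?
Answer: -416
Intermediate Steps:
O(I) = 2 + I (O(I) = I - 1*(-2) = I + 2 = 2 + I)
z = -5 (z = -4 - 1 = -5)
E = -24 (E = 1 + (2 + 3)*(-5) = 1 + 5*(-5) = 1 - 25 = -24)
((1*y(-3, 2) - 5) + E)*13 = ((1*(-3) - 5) - 24)*13 = ((-3 - 5) - 24)*13 = (-8 - 24)*13 = -32*13 = -416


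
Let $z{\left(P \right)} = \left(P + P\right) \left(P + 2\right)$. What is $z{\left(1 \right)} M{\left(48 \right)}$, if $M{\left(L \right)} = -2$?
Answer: $-12$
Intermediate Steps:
$z{\left(P \right)} = 2 P \left(2 + P\right)$
$z{\left(1 \right)} M{\left(48 \right)} = 2 \cdot 1 \left(2 + 1\right) \left(-2\right) = 2 \cdot 1 \cdot 3 \left(-2\right) = 6 \left(-2\right) = -12$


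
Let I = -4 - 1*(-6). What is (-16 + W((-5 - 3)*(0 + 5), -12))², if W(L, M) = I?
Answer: 196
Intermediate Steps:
I = 2 (I = -4 + 6 = 2)
W(L, M) = 2
(-16 + W((-5 - 3)*(0 + 5), -12))² = (-16 + 2)² = (-14)² = 196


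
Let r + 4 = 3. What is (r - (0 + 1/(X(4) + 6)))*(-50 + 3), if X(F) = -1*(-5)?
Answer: 564/11 ≈ 51.273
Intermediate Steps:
r = -1 (r = -4 + 3 = -1)
X(F) = 5
(r - (0 + 1/(X(4) + 6)))*(-50 + 3) = (-1 - (0 + 1/(5 + 6)))*(-50 + 3) = (-1 - (0 + 1/11))*(-47) = (-1 - 1*1/11)*(-47) = (-1 - 1/11)*(-47) = -12/11*(-47) = 564/11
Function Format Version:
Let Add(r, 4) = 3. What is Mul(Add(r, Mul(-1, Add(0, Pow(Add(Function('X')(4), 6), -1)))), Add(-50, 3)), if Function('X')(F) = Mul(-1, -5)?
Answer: Rational(564, 11) ≈ 51.273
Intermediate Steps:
r = -1 (r = Add(-4, 3) = -1)
Function('X')(F) = 5
Mul(Add(r, Mul(-1, Add(0, Pow(Add(Function('X')(4), 6), -1)))), Add(-50, 3)) = Mul(Add(-1, Mul(-1, Add(0, Pow(Add(5, 6), -1)))), Add(-50, 3)) = Mul(Add(-1, Mul(-1, Add(0, Pow(11, -1)))), -47) = Mul(Add(-1, Mul(-1, Add(0, Rational(1, 11)))), -47) = Mul(Add(-1, Mul(-1, Rational(1, 11))), -47) = Mul(Add(-1, Rational(-1, 11)), -47) = Mul(Rational(-12, 11), -47) = Rational(564, 11)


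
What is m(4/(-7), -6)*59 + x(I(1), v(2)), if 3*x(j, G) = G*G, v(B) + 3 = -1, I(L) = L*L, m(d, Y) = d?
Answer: -596/21 ≈ -28.381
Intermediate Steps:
I(L) = L**2
v(B) = -4 (v(B) = -3 - 1 = -4)
x(j, G) = G**2/3 (x(j, G) = (G*G)/3 = G**2/3)
m(4/(-7), -6)*59 + x(I(1), v(2)) = (4/(-7))*59 + (1/3)*(-4)**2 = (4*(-1/7))*59 + (1/3)*16 = -4/7*59 + 16/3 = -236/7 + 16/3 = -596/21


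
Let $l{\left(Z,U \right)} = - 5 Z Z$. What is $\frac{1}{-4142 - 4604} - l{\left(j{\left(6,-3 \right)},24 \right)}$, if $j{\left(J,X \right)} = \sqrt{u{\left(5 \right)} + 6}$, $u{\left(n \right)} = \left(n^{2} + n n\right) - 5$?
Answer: $\frac{2230229}{8746} \approx 255.0$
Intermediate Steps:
$u{\left(n \right)} = -5 + 2 n^{2}$ ($u{\left(n \right)} = \left(n^{2} + n^{2}\right) - 5 = 2 n^{2} - 5 = -5 + 2 n^{2}$)
$j{\left(J,X \right)} = \sqrt{51}$ ($j{\left(J,X \right)} = \sqrt{\left(-5 + 2 \cdot 5^{2}\right) + 6} = \sqrt{\left(-5 + 2 \cdot 25\right) + 6} = \sqrt{\left(-5 + 50\right) + 6} = \sqrt{45 + 6} = \sqrt{51}$)
$l{\left(Z,U \right)} = - 5 Z^{2}$
$\frac{1}{-4142 - 4604} - l{\left(j{\left(6,-3 \right)},24 \right)} = \frac{1}{-4142 - 4604} - - 5 \left(\sqrt{51}\right)^{2} = \frac{1}{-8746} - \left(-5\right) 51 = - \frac{1}{8746} - -255 = - \frac{1}{8746} + 255 = \frac{2230229}{8746}$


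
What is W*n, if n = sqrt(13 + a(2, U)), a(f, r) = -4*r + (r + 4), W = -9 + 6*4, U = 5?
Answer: 15*sqrt(2) ≈ 21.213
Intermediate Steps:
W = 15 (W = -9 + 24 = 15)
a(f, r) = 4 - 3*r (a(f, r) = -4*r + (4 + r) = 4 - 3*r)
n = sqrt(2) (n = sqrt(13 + (4 - 3*5)) = sqrt(13 + (4 - 15)) = sqrt(13 - 11) = sqrt(2) ≈ 1.4142)
W*n = 15*sqrt(2)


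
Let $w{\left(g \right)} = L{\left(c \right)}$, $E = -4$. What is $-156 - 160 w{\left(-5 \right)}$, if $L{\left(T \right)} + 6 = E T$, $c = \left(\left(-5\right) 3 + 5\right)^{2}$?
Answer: $64804$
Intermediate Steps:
$c = 100$ ($c = \left(-15 + 5\right)^{2} = \left(-10\right)^{2} = 100$)
$L{\left(T \right)} = -6 - 4 T$
$w{\left(g \right)} = -406$ ($w{\left(g \right)} = -6 - 400 = -406$)
$-156 - 160 w{\left(-5 \right)} = -156 - -64960 = -156 + 64960 = 64804$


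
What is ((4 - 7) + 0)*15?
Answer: -45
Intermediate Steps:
((4 - 7) + 0)*15 = (-3 + 0)*15 = -3*15 = -45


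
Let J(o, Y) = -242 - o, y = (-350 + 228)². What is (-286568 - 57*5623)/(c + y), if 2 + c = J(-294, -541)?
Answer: -607079/14934 ≈ -40.651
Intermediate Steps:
y = 14884 (y = (-122)² = 14884)
c = 50 (c = -2 + (-242 - 1*(-294)) = -2 + (-242 + 294) = -2 + 52 = 50)
(-286568 - 57*5623)/(c + y) = (-286568 - 57*5623)/(50 + 14884) = (-286568 - 320511)/14934 = -607079*1/14934 = -607079/14934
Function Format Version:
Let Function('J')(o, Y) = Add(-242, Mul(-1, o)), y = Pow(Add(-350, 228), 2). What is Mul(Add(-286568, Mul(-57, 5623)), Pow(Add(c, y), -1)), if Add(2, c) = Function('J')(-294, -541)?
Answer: Rational(-607079, 14934) ≈ -40.651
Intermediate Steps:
y = 14884 (y = Pow(-122, 2) = 14884)
c = 50 (c = Add(-2, Add(-242, Mul(-1, -294))) = Add(-2, Add(-242, 294)) = Add(-2, 52) = 50)
Mul(Add(-286568, Mul(-57, 5623)), Pow(Add(c, y), -1)) = Mul(Add(-286568, Mul(-57, 5623)), Pow(Add(50, 14884), -1)) = Mul(Add(-286568, -320511), Pow(14934, -1)) = Mul(-607079, Rational(1, 14934)) = Rational(-607079, 14934)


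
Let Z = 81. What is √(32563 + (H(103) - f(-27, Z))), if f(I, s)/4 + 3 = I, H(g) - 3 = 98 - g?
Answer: √32681 ≈ 180.78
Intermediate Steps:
H(g) = 101 - g (H(g) = 3 + (98 - g) = 101 - g)
f(I, s) = -12 + 4*I
√(32563 + (H(103) - f(-27, Z))) = √(32563 + ((101 - 1*103) - (-12 + 4*(-27)))) = √(32563 + ((101 - 103) - (-12 - 108))) = √(32563 + (-2 - 1*(-120))) = √(32563 + (-2 + 120)) = √(32563 + 118) = √32681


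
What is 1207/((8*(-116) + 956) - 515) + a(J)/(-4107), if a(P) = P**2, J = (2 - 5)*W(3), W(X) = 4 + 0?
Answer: -1675759/666703 ≈ -2.5135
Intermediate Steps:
W(X) = 4
J = -12 (J = (2 - 5)*4 = -3*4 = -12)
1207/((8*(-116) + 956) - 515) + a(J)/(-4107) = 1207/((8*(-116) + 956) - 515) + (-12)**2/(-4107) = 1207/((-928 + 956) - 515) + 144*(-1/4107) = 1207/(28 - 515) - 48/1369 = 1207/(-487) - 48/1369 = 1207*(-1/487) - 48/1369 = -1207/487 - 48/1369 = -1675759/666703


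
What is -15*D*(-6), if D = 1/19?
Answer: 90/19 ≈ 4.7368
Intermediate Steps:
D = 1/19 ≈ 0.052632
-15*D*(-6) = -15*1/19*(-6) = -15/19*(-6) = 90/19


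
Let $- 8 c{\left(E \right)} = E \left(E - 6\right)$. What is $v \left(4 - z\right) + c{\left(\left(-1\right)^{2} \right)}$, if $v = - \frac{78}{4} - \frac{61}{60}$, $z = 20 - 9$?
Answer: $\frac{17309}{120} \approx 144.24$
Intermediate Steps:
$z = 11$ ($z = 20 - 9 = 11$)
$v = - \frac{1231}{60}$ ($v = \left(-78\right) \frac{1}{4} - \frac{61}{60} = - \frac{39}{2} - \frac{61}{60} = - \frac{1231}{60} \approx -20.517$)
$c{\left(E \right)} = - \frac{E \left(-6 + E\right)}{8}$ ($c{\left(E \right)} = - \frac{E \left(E - 6\right)}{8} = - \frac{E \left(-6 + E\right)}{8}$)
$v \left(4 - z\right) + c{\left(\left(-1\right)^{2} \right)} = - \frac{1231 \left(4 - 11\right)}{60} + \frac{\left(-1\right)^{2} \left(6 - \left(-1\right)^{2}\right)}{8} = - \frac{1231 \left(4 - 11\right)}{60} + \frac{1}{8} \cdot 1 \left(6 - 1\right) = \left(- \frac{1231}{60}\right) \left(-7\right) + \frac{1}{8} \cdot 1 \left(6 - 1\right) = \frac{8617}{60} + \frac{1}{8} \cdot 1 \cdot 5 = \frac{8617}{60} + \frac{5}{8} = \frac{17309}{120}$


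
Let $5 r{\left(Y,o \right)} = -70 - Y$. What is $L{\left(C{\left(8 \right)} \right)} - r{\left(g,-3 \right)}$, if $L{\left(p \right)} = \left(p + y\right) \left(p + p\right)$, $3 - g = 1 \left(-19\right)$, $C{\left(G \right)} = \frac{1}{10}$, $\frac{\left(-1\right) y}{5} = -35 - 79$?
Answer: $\frac{6621}{50} \approx 132.42$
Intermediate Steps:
$y = 570$ ($y = - 5 \left(-35 - 79\right) = \left(-5\right) \left(-114\right) = 570$)
$C{\left(G \right)} = \frac{1}{10}$
$g = 22$ ($g = 3 - 1 \left(-19\right) = 3 - -19 = 3 + 19 = 22$)
$r{\left(Y,o \right)} = -14 - \frac{Y}{5}$ ($r{\left(Y,o \right)} = \frac{-70 - Y}{5} = -14 - \frac{Y}{5}$)
$L{\left(p \right)} = 2 p \left(570 + p\right)$ ($L{\left(p \right)} = \left(p + 570\right) \left(p + p\right) = \left(570 + p\right) 2 p = 2 p \left(570 + p\right)$)
$L{\left(C{\left(8 \right)} \right)} - r{\left(g,-3 \right)} = 2 \cdot \frac{1}{10} \left(570 + \frac{1}{10}\right) - \left(-14 - \frac{22}{5}\right) = 2 \cdot \frac{1}{10} \cdot \frac{5701}{10} - \left(-14 - \frac{22}{5}\right) = \frac{5701}{50} - - \frac{92}{5} = \frac{5701}{50} + \frac{92}{5} = \frac{6621}{50}$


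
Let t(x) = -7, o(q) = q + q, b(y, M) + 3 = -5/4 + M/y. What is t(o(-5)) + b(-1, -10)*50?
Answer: 561/2 ≈ 280.50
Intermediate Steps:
b(y, M) = -17/4 + M/y (b(y, M) = -3 + (-5/4 + M/y) = -17/4 + M/y)
o(q) = 2*q
t(o(-5)) + b(-1, -10)*50 = -7 + (-17/4 - 10/(-1))*50 = -7 + (-17/4 - 10*(-1))*50 = -7 + (-17/4 + 10)*50 = -7 + (23/4)*50 = -7 + 575/2 = 561/2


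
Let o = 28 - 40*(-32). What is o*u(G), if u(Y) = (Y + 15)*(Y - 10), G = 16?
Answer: 243288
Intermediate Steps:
u(Y) = (-10 + Y)*(15 + Y) (u(Y) = (15 + Y)*(-10 + Y) = (-10 + Y)*(15 + Y))
o = 1308 (o = 28 + 1280 = 1308)
o*u(G) = 1308*(-150 + 16² + 5*16) = 1308*(-150 + 256 + 80) = 1308*186 = 243288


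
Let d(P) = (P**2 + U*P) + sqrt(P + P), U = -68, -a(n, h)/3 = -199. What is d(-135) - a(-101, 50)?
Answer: 26808 + 3*I*sqrt(30) ≈ 26808.0 + 16.432*I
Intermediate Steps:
a(n, h) = 597 (a(n, h) = -3*(-199) = 597)
d(P) = P**2 - 68*P + sqrt(2)*sqrt(P) (d(P) = (P**2 - 68*P) + sqrt(P + P) = (P**2 - 68*P) + sqrt(2*P) = (P**2 - 68*P) + sqrt(2)*sqrt(P) = P**2 - 68*P + sqrt(2)*sqrt(P))
d(-135) - a(-101, 50) = ((-135)**2 - 68*(-135) + sqrt(2)*sqrt(-135)) - 1*597 = (18225 + 9180 + sqrt(2)*(3*I*sqrt(15))) - 597 = (18225 + 9180 + 3*I*sqrt(30)) - 597 = (27405 + 3*I*sqrt(30)) - 597 = 26808 + 3*I*sqrt(30)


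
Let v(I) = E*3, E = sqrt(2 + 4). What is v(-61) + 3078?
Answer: 3078 + 3*sqrt(6) ≈ 3085.3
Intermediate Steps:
E = sqrt(6) ≈ 2.4495
v(I) = 3*sqrt(6) (v(I) = sqrt(6)*3 = 3*sqrt(6))
v(-61) + 3078 = 3*sqrt(6) + 3078 = 3078 + 3*sqrt(6)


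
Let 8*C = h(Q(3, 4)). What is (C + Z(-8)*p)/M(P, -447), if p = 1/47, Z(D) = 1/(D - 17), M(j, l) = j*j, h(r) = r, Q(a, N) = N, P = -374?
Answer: 69/19335800 ≈ 3.5685e-6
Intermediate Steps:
M(j, l) = j²
Z(D) = 1/(-17 + D)
p = 1/47 ≈ 0.021277
C = ½ (C = (⅛)*4 = ½ ≈ 0.50000)
(C + Z(-8)*p)/M(P, -447) = (½ + (1/47)/(-17 - 8))/((-374)²) = (½ + (1/47)/(-25))/139876 = (½ - 1/25*1/47)*(1/139876) = (½ - 1/1175)*(1/139876) = (1173/2350)*(1/139876) = 69/19335800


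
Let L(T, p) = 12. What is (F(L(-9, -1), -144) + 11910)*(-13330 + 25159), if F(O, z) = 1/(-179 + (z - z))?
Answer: 25218114981/179 ≈ 1.4088e+8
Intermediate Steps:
F(O, z) = -1/179 (F(O, z) = 1/(-179 + 0) = 1/(-179) = -1/179)
(F(L(-9, -1), -144) + 11910)*(-13330 + 25159) = (-1/179 + 11910)*(-13330 + 25159) = (2131889/179)*11829 = 25218114981/179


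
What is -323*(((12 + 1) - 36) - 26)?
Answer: 15827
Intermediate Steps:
-323*(((12 + 1) - 36) - 26) = -323*((13 - 36) - 26) = -323*(-23 - 26) = -323*(-49) = 15827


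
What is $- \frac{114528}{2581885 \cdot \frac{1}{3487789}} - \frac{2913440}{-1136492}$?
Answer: $- \frac{113490909346696216}{733572911855} \approx -1.5471 \cdot 10^{5}$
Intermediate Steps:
$- \frac{114528}{2581885 \cdot \frac{1}{3487789}} - \frac{2913440}{-1136492} = - \frac{114528}{2581885 \cdot \frac{1}{3487789}} - - \frac{728360}{284123} = - \frac{114528}{\frac{2581885}{3487789}} + \frac{728360}{284123} = \left(-114528\right) \frac{3487789}{2581885} + \frac{728360}{284123} = - \frac{399449498592}{2581885} + \frac{728360}{284123} = - \frac{113490909346696216}{733572911855}$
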